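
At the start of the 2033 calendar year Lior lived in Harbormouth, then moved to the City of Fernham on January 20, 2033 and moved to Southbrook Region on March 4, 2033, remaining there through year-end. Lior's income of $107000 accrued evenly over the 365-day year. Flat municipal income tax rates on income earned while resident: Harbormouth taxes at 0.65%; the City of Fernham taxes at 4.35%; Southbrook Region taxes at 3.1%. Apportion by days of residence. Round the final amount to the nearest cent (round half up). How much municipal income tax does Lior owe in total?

$3338.11

Harbormouth, January 1 – January 19, 2033: 19 days → $107000 × 0.65% × 19/365 = $36.2041
The City of Fernham, January 20 – March 3, 2033: 43 days → $107000 × 4.35% × 43/365 = $548.3384
Southbrook Region, March 4 – December 31, 2033: 303 days → $107000 × 3.1% × 303/365 = $2753.5644
Total = $3338.1068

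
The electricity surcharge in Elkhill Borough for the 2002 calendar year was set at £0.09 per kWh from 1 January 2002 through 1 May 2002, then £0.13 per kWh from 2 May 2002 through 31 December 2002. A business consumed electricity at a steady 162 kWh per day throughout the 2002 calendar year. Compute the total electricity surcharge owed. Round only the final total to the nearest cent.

£6,902.82

1 January – 1 May 2002: 121 days × 162 kWh/day = 19,602 kWh at £0.09/kWh → £1,764.18
2 May – 31 December 2002: 244 days × 162 kWh/day = 39,528 kWh at £0.13/kWh → £5,138.64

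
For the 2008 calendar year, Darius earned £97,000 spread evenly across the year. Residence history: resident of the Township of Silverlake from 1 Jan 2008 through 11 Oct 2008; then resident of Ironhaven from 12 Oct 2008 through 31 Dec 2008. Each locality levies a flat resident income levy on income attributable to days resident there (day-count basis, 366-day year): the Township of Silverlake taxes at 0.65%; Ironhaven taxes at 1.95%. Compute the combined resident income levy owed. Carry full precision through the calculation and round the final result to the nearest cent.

£909.57

The Township of Silverlake, 1 Jan – 11 Oct 2008: 285 days → £97,000 × 0.65% × 285/366 = £490.9631
Ironhaven, 12 Oct – 31 Dec 2008: 81 days → £97,000 × 1.95% × 81/366 = £418.6107
Total = £909.5738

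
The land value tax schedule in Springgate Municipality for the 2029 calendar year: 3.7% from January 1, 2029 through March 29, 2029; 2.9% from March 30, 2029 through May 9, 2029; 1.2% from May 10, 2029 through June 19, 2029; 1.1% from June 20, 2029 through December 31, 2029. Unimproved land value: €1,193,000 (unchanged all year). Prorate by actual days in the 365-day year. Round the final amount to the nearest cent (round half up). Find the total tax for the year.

€23,147.47

January 1 – March 29, 2029: 88 days at 3.7% → €1,193,000 × 3.7% × 88/365 = €10,642.2137
March 30 – May 9, 2029: 41 days at 2.9% → €1,193,000 × 2.9% × 41/365 = €3,886.2384
May 10 – June 19, 2029: 41 days at 1.2% → €1,193,000 × 1.2% × 41/365 = €1,608.0986
June 20 – December 31, 2029: 195 days at 1.1% → €1,193,000 × 1.1% × 195/365 = €7,010.9178
Total = €23,147.4685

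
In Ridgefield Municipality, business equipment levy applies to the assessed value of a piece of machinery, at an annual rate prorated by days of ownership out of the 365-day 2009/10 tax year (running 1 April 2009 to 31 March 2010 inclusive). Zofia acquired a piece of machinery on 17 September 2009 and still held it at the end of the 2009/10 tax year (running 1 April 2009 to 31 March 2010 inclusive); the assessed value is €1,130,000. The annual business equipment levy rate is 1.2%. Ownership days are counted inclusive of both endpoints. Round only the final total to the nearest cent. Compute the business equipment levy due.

Days held (17 September 2009 – 31 March 2010): 196 out of 365
Tax = €1,130,000 × 1.2% × 196/365 = €7,281.5342

€7,281.53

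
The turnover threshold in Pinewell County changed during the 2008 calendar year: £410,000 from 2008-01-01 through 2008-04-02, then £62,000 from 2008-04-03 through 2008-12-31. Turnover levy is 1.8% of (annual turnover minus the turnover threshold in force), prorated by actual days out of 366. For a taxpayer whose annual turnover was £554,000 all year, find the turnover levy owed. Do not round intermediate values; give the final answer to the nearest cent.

£7,264.33

2008-01-01 to 2008-04-02: 93 days, exemption £410,000 → (£554,000 − £410,000) × 1.8% × 93/366 = £658.6230
2008-04-03 to 2008-12-31: 273 days, exemption £62,000 → (£554,000 − £62,000) × 1.8% × 273/366 = £6,605.7049
Total = £7,264.3279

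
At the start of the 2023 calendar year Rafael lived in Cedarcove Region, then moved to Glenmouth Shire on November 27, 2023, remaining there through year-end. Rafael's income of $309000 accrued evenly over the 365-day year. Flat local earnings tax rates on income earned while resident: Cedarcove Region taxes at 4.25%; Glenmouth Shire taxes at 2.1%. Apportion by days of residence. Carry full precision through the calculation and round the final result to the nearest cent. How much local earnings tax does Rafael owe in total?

Cedarcove Region, January 1 – November 26, 2023: 330 days → $309000 × 4.25% × 330/365 = $11873.2192
Glenmouth Shire, November 27 – December 31, 2023: 35 days → $309000 × 2.1% × 35/365 = $622.2329
Total = $12495.4521

$12495.45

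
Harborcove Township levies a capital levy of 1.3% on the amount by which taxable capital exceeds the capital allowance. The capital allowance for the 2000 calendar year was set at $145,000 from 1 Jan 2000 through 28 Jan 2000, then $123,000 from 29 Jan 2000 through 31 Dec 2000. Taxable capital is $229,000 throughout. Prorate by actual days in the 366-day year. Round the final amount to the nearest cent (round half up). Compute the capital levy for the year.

$1,356.12

1 Jan – 28 Jan 2000: 28 days, exemption $145,000 → ($229,000 − $145,000) × 1.3% × 28/366 = $83.5410
29 Jan – 31 Dec 2000: 338 days, exemption $123,000 → ($229,000 − $123,000) × 1.3% × 338/366 = $1,272.5792
Total = $1,356.1202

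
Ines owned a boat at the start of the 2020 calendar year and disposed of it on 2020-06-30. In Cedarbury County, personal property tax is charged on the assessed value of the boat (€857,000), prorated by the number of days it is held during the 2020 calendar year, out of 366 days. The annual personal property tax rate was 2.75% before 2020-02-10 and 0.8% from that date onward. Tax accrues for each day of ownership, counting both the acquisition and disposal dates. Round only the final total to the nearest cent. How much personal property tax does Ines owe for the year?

€5,235.66

2020-01-01 to 2020-02-09: 40 days at 2.75% → €857,000 × 2.75% × 40/366 = €2,575.6831
2020-02-10 to 2020-06-30: 142 days at 0.8% → €857,000 × 0.8% × 142/366 = €2,659.9781
Total = €5,235.6612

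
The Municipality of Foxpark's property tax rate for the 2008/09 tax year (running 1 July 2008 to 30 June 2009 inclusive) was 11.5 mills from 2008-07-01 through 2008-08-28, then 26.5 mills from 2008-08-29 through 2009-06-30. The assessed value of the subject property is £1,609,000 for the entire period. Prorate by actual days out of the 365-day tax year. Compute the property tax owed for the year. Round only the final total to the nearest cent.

2008-07-01 to 2008-08-28: 59 days at 11.5 mills → £1,609,000 × 1.15% × 59/365 = £2,990.9767
2008-08-29 to 2009-06-30: 306 days at 26.5 mills → £1,609,000 × 2.65% × 306/365 = £35,746.2493
Total = £38,737.2260

£38,737.23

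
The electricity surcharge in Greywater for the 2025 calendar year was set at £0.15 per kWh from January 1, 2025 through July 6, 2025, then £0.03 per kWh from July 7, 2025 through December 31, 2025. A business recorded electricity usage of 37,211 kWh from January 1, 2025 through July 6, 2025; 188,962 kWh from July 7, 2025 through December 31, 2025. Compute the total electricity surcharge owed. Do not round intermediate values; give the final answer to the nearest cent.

January 1 – July 6, 2025: 37,211 kWh at £0.15/kWh → £5,581.65
July 7 – December 31, 2025: 188,962 kWh at £0.03/kWh → £5,668.86

£11,250.51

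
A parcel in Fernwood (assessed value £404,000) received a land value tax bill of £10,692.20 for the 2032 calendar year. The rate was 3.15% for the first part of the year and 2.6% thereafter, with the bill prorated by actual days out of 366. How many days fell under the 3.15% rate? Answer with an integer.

31 days

Let d = days at the first rate; then 366 − d days at the second rate.
£404,000 × [3.15%·d + 2.6%·(366−d)] / 366 = £10,692.20
Solving gives d = 31, so the new rate took effect on 1 February 2032.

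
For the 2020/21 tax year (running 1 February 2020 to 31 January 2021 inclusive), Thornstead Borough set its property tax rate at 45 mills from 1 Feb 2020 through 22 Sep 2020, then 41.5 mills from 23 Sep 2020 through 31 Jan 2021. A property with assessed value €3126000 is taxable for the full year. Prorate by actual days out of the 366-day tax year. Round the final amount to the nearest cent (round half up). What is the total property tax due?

1 Feb – 22 Sep 2020: 235 days at 45 mills → €3126000 × 4.5% × 235/366 = €90320.9016
23 Sep 2020 – 31 Jan 2021: 131 days at 41.5 mills → €3126000 × 4.15% × 131/366 = €46433.0574
Total = €136753.9590

€136753.96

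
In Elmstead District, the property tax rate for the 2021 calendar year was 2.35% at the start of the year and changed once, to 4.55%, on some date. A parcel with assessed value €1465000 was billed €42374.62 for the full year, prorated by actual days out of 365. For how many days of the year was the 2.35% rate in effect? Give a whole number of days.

275 days

Let d = days at the first rate; then 365 − d days at the second rate.
€1465000 × [2.35%·d + 4.55%·(365−d)] / 365 = €42374.62
Solving gives d = 275, so the new rate took effect on 3 Oct 2021.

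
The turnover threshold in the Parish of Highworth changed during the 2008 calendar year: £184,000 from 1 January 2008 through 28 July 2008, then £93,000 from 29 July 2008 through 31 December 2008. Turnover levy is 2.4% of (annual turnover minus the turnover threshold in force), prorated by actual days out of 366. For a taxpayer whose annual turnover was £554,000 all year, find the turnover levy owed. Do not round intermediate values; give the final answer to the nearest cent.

1 January – 28 July 2008: 210 days, exemption £184,000 → (£554,000 − £184,000) × 2.4% × 210/366 = £5,095.0820
29 July – 31 December 2008: 156 days, exemption £93,000 → (£554,000 − £93,000) × 2.4% × 156/366 = £4,715.8033
Total = £9,810.8852

£9,810.89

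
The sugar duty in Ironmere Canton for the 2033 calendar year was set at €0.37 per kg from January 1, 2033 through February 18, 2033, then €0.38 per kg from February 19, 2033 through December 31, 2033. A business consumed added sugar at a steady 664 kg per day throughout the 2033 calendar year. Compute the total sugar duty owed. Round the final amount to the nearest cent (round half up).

€91771.44

January 1 – February 18, 2033: 49 days × 664 kg/day = 32,536 kg at €0.37/kg → €12038.32
February 19 – December 31, 2033: 316 days × 664 kg/day = 209,824 kg at €0.38/kg → €79733.12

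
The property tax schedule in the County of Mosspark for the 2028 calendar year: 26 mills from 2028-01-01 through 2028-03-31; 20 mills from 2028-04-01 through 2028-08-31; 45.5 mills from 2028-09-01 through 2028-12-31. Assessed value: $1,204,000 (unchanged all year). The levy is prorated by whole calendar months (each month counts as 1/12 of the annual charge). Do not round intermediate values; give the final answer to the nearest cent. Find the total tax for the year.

$36,120.00

2028-01-01 to 2028-03-31: 3 months at 26 mills → $1,204,000 × 2.6% × 3/12 = $7,826.0000
2028-04-01 to 2028-08-31: 5 months at 20 mills → $1,204,000 × 2% × 5/12 = $10,033.3333
2028-09-01 to 2028-12-31: 4 months at 45.5 mills → $1,204,000 × 4.55% × 4/12 = $18,260.6667
Total = $36,120.0000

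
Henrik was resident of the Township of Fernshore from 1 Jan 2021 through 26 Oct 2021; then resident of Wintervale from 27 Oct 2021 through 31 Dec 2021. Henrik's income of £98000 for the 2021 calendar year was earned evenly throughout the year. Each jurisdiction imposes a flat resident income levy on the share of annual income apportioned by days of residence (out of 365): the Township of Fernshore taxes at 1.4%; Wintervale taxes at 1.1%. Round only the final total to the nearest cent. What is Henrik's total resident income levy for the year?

The Township of Fernshore, 1 Jan – 26 Oct 2021: 299 days → £98000 × 1.4% × 299/365 = £1123.9123
Wintervale, 27 Oct – 31 Dec 2021: 66 days → £98000 × 1.1% × 66/365 = £194.9260
Total = £1318.8384

£1318.84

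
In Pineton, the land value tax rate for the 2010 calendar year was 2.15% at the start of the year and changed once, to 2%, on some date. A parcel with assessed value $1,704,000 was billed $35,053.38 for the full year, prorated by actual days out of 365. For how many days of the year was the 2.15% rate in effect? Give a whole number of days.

Let d = days at the first rate; then 365 − d days at the second rate.
$1,704,000 × [2.15%·d + 2%·(365−d)] / 365 = $35,053.38
Solving gives d = 139, so the new rate took effect on May 20, 2010.

139 days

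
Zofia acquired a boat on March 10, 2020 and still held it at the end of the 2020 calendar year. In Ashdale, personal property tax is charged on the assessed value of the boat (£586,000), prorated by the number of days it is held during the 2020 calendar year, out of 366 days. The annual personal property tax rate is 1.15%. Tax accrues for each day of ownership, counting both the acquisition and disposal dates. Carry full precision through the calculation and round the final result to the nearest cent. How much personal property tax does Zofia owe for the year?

Days held (March 10 – December 31, 2020): 297 out of 366
Tax = £586,000 × 1.15% × 297/366 = £5,468.5328

£5,468.53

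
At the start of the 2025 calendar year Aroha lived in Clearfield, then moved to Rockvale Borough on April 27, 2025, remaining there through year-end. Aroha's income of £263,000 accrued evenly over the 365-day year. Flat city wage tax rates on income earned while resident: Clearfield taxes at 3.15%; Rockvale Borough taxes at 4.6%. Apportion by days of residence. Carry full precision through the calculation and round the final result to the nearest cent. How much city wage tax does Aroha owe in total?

£10,886.04

Clearfield, January 1 – April 26, 2025: 116 days → £263,000 × 3.15% × 116/365 = £2,632.8822
Rockvale Borough, April 27 – December 31, 2025: 249 days → £263,000 × 4.6% × 249/365 = £8,253.1562
Total = £10,886.0384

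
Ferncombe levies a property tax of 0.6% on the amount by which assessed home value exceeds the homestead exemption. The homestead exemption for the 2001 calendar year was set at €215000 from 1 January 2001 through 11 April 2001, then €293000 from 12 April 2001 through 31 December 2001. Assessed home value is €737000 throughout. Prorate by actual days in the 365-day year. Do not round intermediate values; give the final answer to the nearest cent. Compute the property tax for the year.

€2793.50

1 January – 11 April 2001: 101 days, exemption €215000 → (€737000 − €215000) × 0.6% × 101/365 = €866.6630
12 April – 31 December 2001: 264 days, exemption €293000 → (€737000 − €293000) × 0.6% × 264/365 = €1926.8384
Total = €2793.5014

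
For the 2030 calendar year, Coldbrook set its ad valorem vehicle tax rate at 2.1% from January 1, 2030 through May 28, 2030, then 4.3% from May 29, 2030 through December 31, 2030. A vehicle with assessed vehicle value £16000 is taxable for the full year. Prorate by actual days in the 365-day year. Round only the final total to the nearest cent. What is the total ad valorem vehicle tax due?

January 1 – May 28, 2030: 148 days at 2.1% → £16000 × 2.1% × 148/365 = £136.2411
May 29 – December 31, 2030: 217 days at 4.3% → £16000 × 4.3% × 217/365 = £409.0301
Total = £545.2712

£545.27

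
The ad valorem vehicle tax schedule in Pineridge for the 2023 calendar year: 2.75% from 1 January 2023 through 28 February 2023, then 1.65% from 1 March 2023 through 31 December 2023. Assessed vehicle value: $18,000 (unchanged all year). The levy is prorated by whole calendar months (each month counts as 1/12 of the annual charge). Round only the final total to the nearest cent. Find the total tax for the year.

1 January – 28 February 2023: 2 months at 2.75% → $18,000 × 2.75% × 2/12 = $82.5000
1 March – 31 December 2023: 10 months at 1.65% → $18,000 × 1.65% × 10/12 = $247.5000
Total = $330.0000

$330.00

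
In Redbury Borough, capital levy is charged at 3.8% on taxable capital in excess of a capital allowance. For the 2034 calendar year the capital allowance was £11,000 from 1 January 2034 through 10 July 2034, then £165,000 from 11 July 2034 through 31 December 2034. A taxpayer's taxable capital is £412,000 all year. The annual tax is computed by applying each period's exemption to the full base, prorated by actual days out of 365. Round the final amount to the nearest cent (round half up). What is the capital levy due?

£12,448.28

1 January – 10 July 2034: 191 days, exemption £11,000 → (£412,000 − £11,000) × 3.8% × 191/365 = £7,973.8575
11 July – 31 December 2034: 174 days, exemption £165,000 → (£412,000 − £165,000) × 3.8% × 174/365 = £4,474.4219
Total = £12,448.2795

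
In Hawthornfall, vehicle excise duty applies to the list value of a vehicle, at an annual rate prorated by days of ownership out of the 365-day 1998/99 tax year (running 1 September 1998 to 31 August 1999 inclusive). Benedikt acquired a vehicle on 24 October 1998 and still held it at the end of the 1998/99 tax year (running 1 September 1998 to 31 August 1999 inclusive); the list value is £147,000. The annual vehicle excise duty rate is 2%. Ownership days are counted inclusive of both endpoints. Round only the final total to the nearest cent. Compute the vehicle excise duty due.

Days held (24 October 1998 – 31 August 1999): 312 out of 365
Tax = £147,000 × 2% × 312/365 = £2,513.0959

£2,513.10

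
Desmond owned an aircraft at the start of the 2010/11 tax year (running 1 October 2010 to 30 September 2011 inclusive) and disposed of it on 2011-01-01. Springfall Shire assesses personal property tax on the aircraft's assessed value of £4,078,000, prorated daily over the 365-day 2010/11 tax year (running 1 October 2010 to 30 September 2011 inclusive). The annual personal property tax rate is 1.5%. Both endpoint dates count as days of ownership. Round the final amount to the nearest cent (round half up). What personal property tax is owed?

£15,585.78

Days held (2010-10-01 to 2011-01-01): 93 out of 365
Tax = £4,078,000 × 1.5% × 93/365 = £15,585.7808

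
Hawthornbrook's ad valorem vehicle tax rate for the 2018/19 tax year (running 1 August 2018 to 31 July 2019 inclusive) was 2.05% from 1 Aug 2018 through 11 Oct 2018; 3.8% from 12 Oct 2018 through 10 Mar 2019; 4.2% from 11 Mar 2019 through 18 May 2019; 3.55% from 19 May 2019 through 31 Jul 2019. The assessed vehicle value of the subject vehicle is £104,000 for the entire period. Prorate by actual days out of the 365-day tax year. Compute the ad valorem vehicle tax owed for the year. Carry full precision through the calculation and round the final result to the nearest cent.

1 Aug – 11 Oct 2018: 72 days at 2.05% → £104,000 × 2.05% × 72/365 = £420.5589
12 Oct 2018 – 10 Mar 2019: 150 days at 3.8% → £104,000 × 3.8% × 150/365 = £1,624.1096
11 Mar – 18 May 2019: 69 days at 4.2% → £104,000 × 4.2% × 69/365 = £825.7315
19 May – 31 Jul 2019: 74 days at 3.55% → £104,000 × 3.55% × 74/365 = £748.5151
Total = £3,618.9151

£3,618.92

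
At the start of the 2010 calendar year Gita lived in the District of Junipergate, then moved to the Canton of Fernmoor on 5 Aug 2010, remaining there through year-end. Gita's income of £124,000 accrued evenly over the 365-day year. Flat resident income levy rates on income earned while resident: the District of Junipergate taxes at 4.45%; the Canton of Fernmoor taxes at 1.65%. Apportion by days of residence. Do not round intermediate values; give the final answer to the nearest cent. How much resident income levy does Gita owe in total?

£4,100.66

The District of Junipergate, 1 Jan – 4 Aug 2010: 216 days → £124,000 × 4.45% × 216/365 = £3,265.4466
The Canton of Fernmoor, 5 Aug – 31 Dec 2010: 149 days → £124,000 × 1.65% × 149/365 = £835.2164
Total = £4,100.6630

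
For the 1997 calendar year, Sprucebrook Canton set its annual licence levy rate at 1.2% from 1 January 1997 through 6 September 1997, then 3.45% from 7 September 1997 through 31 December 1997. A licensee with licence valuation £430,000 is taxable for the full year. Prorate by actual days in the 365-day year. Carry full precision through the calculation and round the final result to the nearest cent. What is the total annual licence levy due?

1 January – 6 September 1997: 249 days at 1.2% → £430,000 × 1.2% × 249/365 = £3,520.1096
7 September – 31 December 1997: 116 days at 3.45% → £430,000 × 3.45% × 116/365 = £4,714.6849
Total = £8,234.7945

£8,234.79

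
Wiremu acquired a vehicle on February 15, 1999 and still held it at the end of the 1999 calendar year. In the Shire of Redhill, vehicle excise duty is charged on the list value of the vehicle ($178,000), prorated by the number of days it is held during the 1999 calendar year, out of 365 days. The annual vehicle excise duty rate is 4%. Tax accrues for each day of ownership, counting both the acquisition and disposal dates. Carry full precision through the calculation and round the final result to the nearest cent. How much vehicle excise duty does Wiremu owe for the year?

$6,242.19

Days held (February 15 – December 31, 1999): 320 out of 365
Tax = $178,000 × 4% × 320/365 = $6,242.1918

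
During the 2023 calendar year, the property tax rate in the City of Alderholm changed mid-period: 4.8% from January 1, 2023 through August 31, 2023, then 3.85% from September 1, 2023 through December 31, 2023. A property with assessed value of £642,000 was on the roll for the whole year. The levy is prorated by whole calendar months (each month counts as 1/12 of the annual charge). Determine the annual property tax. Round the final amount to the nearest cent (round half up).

£28,783.00

January 1 – August 31, 2023: 8 months at 4.8% → £642,000 × 4.8% × 8/12 = £20,544.0000
September 1 – December 31, 2023: 4 months at 3.85% → £642,000 × 3.85% × 4/12 = £8,239.0000
Total = £28,783.0000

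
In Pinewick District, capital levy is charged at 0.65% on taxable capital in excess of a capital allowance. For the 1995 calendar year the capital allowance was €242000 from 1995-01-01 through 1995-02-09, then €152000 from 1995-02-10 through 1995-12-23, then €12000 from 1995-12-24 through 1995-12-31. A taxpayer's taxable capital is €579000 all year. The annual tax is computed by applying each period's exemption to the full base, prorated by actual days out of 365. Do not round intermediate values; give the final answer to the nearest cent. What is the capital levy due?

1995-01-01 to 1995-02-09: 40 days, exemption €242000 → (€579000 − €242000) × 0.65% × 40/365 = €240.0548
1995-02-10 to 1995-12-23: 317 days, exemption €152000 → (€579000 − €152000) × 0.65% × 317/365 = €2410.5027
1995-12-24 to 1995-12-31: 8 days, exemption €12000 → (€579000 − €12000) × 0.65% × 8/365 = €80.7781
Total = €2731.3356

€2731.34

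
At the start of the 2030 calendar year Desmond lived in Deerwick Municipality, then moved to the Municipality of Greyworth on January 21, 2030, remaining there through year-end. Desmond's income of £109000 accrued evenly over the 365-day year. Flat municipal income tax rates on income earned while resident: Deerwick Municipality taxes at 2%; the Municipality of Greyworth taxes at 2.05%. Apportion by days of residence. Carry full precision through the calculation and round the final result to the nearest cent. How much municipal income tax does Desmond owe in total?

Deerwick Municipality, January 1 – January 20, 2030: 20 days → £109000 × 2% × 20/365 = £119.4521
The Municipality of Greyworth, January 21 – December 31, 2030: 345 days → £109000 × 2.05% × 345/365 = £2112.0616
Total = £2231.5137

£2231.51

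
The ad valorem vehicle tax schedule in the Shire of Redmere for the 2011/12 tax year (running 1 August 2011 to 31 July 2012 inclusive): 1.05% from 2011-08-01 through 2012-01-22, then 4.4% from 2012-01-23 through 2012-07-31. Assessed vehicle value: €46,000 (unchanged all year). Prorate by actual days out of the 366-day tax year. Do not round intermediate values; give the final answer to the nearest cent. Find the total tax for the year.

€1,287.18

2011-08-01 to 2012-01-22: 175 days at 1.05% → €46,000 × 1.05% × 175/366 = €230.9426
2012-01-23 to 2012-07-31: 191 days at 4.4% → €46,000 × 4.4% × 191/366 = €1,056.2404
Total = €1,287.1831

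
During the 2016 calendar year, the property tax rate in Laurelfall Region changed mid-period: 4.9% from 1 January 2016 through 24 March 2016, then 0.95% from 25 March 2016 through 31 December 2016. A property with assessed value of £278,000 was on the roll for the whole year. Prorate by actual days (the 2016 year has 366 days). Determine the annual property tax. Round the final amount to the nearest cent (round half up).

£5,161.23

1 January – 24 March 2016: 84 days at 4.9% → £278,000 × 4.9% × 84/366 = £3,126.3607
25 March – 31 December 2016: 282 days at 0.95% → £278,000 × 0.95% × 282/366 = £2,034.8689
Total = £5,161.2295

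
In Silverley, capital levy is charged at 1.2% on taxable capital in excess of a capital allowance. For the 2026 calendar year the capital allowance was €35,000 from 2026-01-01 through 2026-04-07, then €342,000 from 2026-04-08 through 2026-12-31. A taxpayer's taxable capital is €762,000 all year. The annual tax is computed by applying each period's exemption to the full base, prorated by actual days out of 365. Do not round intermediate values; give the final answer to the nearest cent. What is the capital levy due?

€6,019.04

2026-01-01 to 2026-04-07: 97 days, exemption €35,000 → (€762,000 − €35,000) × 1.2% × 97/365 = €2,318.4329
2026-04-08 to 2026-12-31: 268 days, exemption €342,000 → (€762,000 − €342,000) × 1.2% × 268/365 = €3,700.6027
Total = €6,019.0356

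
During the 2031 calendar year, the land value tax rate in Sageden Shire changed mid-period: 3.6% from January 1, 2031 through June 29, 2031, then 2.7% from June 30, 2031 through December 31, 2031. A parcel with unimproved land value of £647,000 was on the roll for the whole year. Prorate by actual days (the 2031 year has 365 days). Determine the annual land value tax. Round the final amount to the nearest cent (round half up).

January 1 – June 29, 2031: 180 days at 3.6% → £647,000 × 3.6% × 180/365 = £11,486.4658
June 30 – December 31, 2031: 185 days at 2.7% → £647,000 × 2.7% × 185/365 = £8,854.1507
Total = £20,340.6164

£20,340.62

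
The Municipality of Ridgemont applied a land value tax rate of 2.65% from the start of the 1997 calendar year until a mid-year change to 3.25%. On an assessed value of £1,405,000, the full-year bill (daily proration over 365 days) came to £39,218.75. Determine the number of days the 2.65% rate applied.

279 days

Let d = days at the first rate; then 365 − d days at the second rate.
£1,405,000 × [2.65%·d + 3.25%·(365−d)] / 365 = £39,218.75
Solving gives d = 279, so the new rate took effect on 7 October 1997.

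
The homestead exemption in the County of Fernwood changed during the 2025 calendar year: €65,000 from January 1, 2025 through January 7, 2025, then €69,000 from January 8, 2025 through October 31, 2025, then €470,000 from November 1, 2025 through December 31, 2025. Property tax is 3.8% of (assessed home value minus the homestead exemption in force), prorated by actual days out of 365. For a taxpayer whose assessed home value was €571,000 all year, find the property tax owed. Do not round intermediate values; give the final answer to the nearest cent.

€16,532.29

January 1 – January 7, 2025: 7 days, exemption €65,000 → (€571,000 − €65,000) × 3.8% × 7/365 = €368.7562
January 8 – October 31, 2025: 297 days, exemption €69,000 → (€571,000 − €69,000) × 3.8% × 297/365 = €15,522.1151
November 1 – December 31, 2025: 61 days, exemption €470,000 → (€571,000 − €470,000) × 3.8% × 61/365 = €641.4192
Total = €16,532.2904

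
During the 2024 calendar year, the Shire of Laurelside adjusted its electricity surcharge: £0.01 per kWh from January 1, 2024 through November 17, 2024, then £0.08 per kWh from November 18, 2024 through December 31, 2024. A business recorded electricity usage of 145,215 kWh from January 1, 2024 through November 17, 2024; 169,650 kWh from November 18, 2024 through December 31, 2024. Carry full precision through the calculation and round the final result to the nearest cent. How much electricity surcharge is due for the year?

January 1 – November 17, 2024: 145,215 kWh at £0.01/kWh → £1,452.15
November 18 – December 31, 2024: 169,650 kWh at £0.08/kWh → £13,572.00

£15,024.15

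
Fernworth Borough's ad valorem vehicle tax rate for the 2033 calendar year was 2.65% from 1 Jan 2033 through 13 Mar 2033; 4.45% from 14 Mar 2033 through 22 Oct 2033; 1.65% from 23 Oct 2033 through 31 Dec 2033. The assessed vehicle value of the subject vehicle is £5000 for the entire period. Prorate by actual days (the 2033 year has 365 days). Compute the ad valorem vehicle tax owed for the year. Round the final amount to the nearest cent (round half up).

1 Jan – 13 Mar 2033: 72 days at 2.65% → £5000 × 2.65% × 72/365 = £26.1370
14 Mar – 22 Oct 2033: 223 days at 4.45% → £5000 × 4.45% × 223/365 = £135.9384
23 Oct – 31 Dec 2033: 70 days at 1.65% → £5000 × 1.65% × 70/365 = £15.8219
Total = £177.8973

£177.90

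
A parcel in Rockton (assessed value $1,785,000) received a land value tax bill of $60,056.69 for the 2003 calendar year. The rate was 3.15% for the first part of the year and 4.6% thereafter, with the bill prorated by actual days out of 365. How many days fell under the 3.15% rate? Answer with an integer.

311 days

Let d = days at the first rate; then 365 − d days at the second rate.
$1,785,000 × [3.15%·d + 4.6%·(365−d)] / 365 = $60,056.69
Solving gives d = 311, so the new rate took effect on 8 November 2003.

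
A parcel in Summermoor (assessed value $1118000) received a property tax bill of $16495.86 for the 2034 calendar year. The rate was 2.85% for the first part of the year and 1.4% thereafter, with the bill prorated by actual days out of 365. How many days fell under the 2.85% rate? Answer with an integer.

19 days

Let d = days at the first rate; then 365 − d days at the second rate.
$1118000 × [2.85%·d + 1.4%·(365−d)] / 365 = $16495.86
Solving gives d = 19, so the new rate took effect on 20 January 2034.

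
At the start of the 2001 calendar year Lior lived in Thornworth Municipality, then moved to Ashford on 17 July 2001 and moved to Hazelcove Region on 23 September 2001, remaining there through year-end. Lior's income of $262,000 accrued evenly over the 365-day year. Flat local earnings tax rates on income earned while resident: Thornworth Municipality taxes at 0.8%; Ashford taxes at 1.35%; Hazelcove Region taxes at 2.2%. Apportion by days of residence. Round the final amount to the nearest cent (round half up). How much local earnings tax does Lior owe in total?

$3,369.39

Thornworth Municipality, 1 January – 16 July 2001: 197 days → $262,000 × 0.8% × 197/365 = $1,131.2658
Ashford, 17 July – 22 September 2001: 68 days → $262,000 × 1.35% × 68/365 = $658.9479
Hazelcove Region, 23 September – 31 December 2001: 100 days → $262,000 × 2.2% × 100/365 = $1,579.1781
Total = $3,369.3918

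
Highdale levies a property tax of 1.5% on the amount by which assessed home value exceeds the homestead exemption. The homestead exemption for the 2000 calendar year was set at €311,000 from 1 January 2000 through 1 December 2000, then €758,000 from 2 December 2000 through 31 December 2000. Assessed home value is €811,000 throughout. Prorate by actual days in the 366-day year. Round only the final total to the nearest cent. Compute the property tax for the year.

1 January – 1 December 2000: 336 days, exemption €311,000 → (€811,000 − €311,000) × 1.5% × 336/366 = €6,885.2459
2 December – 31 December 2000: 30 days, exemption €758,000 → (€811,000 − €758,000) × 1.5% × 30/366 = €65.1639
Total = €6,950.4098

€6,950.41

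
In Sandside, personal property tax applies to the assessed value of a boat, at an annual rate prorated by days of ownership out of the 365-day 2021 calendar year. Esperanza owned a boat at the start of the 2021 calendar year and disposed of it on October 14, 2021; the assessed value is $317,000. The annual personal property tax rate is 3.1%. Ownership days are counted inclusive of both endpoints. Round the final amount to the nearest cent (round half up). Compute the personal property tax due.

$7,726.98

Days held (January 1 – October 14, 2021): 287 out of 365
Tax = $317,000 × 3.1% × 287/365 = $7,726.9836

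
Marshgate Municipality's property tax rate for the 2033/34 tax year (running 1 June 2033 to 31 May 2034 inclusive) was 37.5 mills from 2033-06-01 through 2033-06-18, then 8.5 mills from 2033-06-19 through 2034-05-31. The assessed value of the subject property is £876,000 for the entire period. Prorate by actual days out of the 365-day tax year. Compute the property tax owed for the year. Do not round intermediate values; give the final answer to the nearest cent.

£8,698.80

2033-06-01 to 2033-06-18: 18 days at 37.5 mills → £876,000 × 3.75% × 18/365 = £1,620.0000
2033-06-19 to 2034-05-31: 347 days at 8.5 mills → £876,000 × 0.85% × 347/365 = £7,078.8000
Total = £8,698.8000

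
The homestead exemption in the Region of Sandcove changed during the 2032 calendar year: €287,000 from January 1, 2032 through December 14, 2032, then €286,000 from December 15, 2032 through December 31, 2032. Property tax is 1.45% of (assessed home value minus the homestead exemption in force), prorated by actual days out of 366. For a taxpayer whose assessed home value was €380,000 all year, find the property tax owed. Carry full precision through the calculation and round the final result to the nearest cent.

€1,349.17

January 1 – December 14, 2032: 349 days, exemption €287,000 → (€380,000 − €287,000) × 1.45% × 349/366 = €1,285.8648
December 15 – December 31, 2032: 17 days, exemption €286,000 → (€380,000 − €286,000) × 1.45% × 17/366 = €63.3087
Total = €1,349.1735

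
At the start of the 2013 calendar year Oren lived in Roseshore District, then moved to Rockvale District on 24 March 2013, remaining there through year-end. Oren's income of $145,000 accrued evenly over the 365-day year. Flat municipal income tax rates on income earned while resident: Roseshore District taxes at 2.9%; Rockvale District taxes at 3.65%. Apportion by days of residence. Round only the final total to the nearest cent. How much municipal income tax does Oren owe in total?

$5,048.18

Roseshore District, 1 January – 23 March 2013: 82 days → $145,000 × 2.9% × 82/365 = $944.6849
Rockvale District, 24 March – 31 December 2013: 283 days → $145,000 × 3.65% × 283/365 = $4,103.5000
Total = $5,048.1849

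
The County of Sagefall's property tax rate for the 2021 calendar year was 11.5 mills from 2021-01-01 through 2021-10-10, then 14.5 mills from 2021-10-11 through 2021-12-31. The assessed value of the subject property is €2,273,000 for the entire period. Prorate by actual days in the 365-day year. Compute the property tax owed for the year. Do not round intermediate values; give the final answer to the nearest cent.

€27,671.44

2021-01-01 to 2021-10-10: 283 days at 11.5 mills → €2,273,000 × 1.15% × 283/365 = €20,267.0644
2021-10-11 to 2021-12-31: 82 days at 14.5 mills → €2,273,000 × 1.45% × 82/365 = €7,404.3753
Total = €27,671.4397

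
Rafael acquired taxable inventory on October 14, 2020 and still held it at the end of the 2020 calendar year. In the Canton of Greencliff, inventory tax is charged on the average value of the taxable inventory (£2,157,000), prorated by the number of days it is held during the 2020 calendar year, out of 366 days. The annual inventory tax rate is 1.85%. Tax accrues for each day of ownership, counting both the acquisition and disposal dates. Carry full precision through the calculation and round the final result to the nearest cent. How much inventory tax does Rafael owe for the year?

£8,613.27

Days held (October 14 – December 31, 2020): 79 out of 366
Tax = £2,157,000 × 1.85% × 79/366 = £8,613.2664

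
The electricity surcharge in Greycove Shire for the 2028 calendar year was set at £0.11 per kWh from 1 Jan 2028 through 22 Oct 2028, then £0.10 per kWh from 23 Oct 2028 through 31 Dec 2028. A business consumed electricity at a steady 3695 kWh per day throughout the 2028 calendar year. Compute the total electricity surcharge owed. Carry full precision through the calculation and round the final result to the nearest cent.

£146174.20

1 Jan – 22 Oct 2028: 296 days × 3695 kWh/day = 1,093,720 kWh at £0.11/kWh → £120309.20
23 Oct – 31 Dec 2028: 70 days × 3695 kWh/day = 258,650 kWh at £0.10/kWh → £25865.00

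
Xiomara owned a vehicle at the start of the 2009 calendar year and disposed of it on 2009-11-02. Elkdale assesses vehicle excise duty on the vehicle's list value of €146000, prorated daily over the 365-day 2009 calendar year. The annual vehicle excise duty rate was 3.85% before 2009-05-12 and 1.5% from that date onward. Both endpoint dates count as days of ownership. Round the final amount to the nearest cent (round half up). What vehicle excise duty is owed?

2009-01-01 to 2009-05-11: 131 days at 3.85% → €146000 × 3.85% × 131/365 = €2017.4000
2009-05-12 to 2009-11-02: 175 days at 1.5% → €146000 × 1.5% × 175/365 = €1050.0000
Total = €3067.4000

€3067.40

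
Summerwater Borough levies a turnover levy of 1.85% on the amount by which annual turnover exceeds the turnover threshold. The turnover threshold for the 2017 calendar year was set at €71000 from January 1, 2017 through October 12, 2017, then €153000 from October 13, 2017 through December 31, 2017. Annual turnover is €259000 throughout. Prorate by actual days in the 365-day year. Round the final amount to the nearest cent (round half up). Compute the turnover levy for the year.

January 1 – October 12, 2017: 285 days, exemption €71000 → (€259000 − €71000) × 1.85% × 285/365 = €2715.6986
October 13 – December 31, 2017: 80 days, exemption €153000 → (€259000 − €153000) × 1.85% × 80/365 = €429.8082
Total = €3145.5068

€3145.51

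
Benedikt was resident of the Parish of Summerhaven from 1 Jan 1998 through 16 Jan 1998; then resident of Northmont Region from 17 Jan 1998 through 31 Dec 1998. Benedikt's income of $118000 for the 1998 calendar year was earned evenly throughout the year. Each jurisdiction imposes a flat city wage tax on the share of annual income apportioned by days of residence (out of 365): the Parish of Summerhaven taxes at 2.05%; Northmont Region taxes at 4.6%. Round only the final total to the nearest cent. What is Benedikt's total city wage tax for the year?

$5296.10

The Parish of Summerhaven, 1 Jan – 16 Jan 1998: 16 days → $118000 × 2.05% × 16/365 = $106.0384
Northmont Region, 17 Jan – 31 Dec 1998: 349 days → $118000 × 4.6% × 349/365 = $5190.0603
Total = $5296.0986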